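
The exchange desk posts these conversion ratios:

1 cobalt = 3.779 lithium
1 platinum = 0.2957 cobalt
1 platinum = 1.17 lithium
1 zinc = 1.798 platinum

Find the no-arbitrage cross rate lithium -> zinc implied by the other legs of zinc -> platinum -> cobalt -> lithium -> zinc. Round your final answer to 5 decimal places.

0.49772

Known legs of the cycle: 1.798 × 0.2957 × 3.779 = 2.0091756394
For no arbitrage the full-cycle product must be 1, so the missing rate is 1 / 2.0091756394 ≈ 0.4977166.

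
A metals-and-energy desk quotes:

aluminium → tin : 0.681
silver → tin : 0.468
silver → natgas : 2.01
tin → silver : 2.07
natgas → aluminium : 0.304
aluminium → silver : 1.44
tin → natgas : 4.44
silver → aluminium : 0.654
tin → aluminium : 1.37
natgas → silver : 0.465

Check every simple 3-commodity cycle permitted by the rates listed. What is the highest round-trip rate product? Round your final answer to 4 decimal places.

tin→natgas→silver→tin: 4.44 × 0.465 × 0.468 = 0.96623
aluminium→silver→tin→aluminium: 1.44 × 0.468 × 1.37 = 0.92327
aluminium→tin→silver→aluminium: 0.681 × 2.07 × 0.654 = 0.92192
aluminium→tin→natgas→aluminium: 0.681 × 4.44 × 0.304 = 0.91919
aluminium→silver→natgas→aluminium: 1.44 × 2.01 × 0.304 = 0.87990
Maximum is tin→natgas→silver→tin at 0.9662; no arbitrage — every cycle loses value.

0.9662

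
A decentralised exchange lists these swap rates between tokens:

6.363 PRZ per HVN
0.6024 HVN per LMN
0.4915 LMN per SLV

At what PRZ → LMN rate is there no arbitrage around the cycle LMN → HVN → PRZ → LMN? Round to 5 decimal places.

Known legs of the cycle: 0.6024 × 6.363 = 3.8330712
For no arbitrage the full-cycle product must be 1, so the missing rate is 1 / 3.8330712 ≈ 0.2608874.

0.26089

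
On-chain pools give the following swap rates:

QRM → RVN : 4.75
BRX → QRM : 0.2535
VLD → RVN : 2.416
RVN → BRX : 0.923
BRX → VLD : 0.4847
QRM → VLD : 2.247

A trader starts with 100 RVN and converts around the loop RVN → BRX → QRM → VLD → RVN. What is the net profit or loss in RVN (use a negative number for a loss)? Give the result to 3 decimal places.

100 RVN × 0.923 = 92.3 BRX
92.3 BRX × 0.2535 = 23.39805 QRM
23.39805 QRM × 2.247 = 52.57541835 VLD
52.57541835 VLD × 2.416 = 127.0222107336 RVN
Net change: 127.0222107336 − 100 = 27.0222107336 RVN

27.022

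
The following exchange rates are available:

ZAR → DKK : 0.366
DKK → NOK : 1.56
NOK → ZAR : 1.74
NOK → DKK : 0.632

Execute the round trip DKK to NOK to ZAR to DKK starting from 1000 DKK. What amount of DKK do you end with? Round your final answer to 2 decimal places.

1000 DKK × 1.56 = 1560 NOK
1560 NOK × 1.74 = 2714.4 ZAR
2714.4 ZAR × 0.366 = 993.4704 DKK

993.47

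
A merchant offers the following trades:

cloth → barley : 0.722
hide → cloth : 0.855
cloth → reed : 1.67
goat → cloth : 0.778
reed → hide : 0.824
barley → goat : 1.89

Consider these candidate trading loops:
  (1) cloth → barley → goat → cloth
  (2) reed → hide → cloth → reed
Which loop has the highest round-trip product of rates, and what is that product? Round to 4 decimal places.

1.1765

(1) 0.722 × 1.89 × 0.778 = 1.06164
(2) 0.824 × 0.855 × 1.67 = 1.17655
Highest is cycle (2) at 1.1765 (>1, arbitrage).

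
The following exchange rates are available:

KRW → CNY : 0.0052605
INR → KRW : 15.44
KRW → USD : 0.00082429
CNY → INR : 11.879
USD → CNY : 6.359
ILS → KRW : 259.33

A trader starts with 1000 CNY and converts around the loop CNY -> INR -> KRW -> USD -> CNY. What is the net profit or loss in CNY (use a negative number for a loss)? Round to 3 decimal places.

-38.618

1000 CNY × 11.879 = 11879 INR
11879 INR × 15.44 = 183411.76 KRW
183411.76 KRW × 0.00082429 = 151.1844796504 USD
151.1844796504 USD × 6.359 = 961.3821060968936 CNY
Net change: 961.3821060968936 − 1000 = -38.6178939031064 CNY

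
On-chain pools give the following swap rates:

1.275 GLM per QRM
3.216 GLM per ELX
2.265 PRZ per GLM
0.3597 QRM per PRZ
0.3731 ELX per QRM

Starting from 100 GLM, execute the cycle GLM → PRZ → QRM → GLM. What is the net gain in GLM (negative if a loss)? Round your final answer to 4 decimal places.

100 GLM × 2.265 = 226.5 PRZ
226.5 PRZ × 0.3597 = 81.47205 QRM
81.47205 QRM × 1.275 = 103.87686375 GLM
Net change: 103.87686375 − 100 = 3.87686375 GLM

3.8769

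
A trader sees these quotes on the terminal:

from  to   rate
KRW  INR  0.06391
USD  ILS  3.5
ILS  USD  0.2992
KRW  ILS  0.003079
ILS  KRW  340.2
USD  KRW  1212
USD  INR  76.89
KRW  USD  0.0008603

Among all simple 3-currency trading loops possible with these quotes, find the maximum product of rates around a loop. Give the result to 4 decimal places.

KRW→ILS→USD→KRW: 0.003079 × 0.2992 × 1212 = 1.11654
KRW→USD→ILS→KRW: 0.0008603 × 3.5 × 340.2 = 1.02436
Maximum is KRW→ILS→USD→KRW at 1.1165; arbitrage exists.

1.1165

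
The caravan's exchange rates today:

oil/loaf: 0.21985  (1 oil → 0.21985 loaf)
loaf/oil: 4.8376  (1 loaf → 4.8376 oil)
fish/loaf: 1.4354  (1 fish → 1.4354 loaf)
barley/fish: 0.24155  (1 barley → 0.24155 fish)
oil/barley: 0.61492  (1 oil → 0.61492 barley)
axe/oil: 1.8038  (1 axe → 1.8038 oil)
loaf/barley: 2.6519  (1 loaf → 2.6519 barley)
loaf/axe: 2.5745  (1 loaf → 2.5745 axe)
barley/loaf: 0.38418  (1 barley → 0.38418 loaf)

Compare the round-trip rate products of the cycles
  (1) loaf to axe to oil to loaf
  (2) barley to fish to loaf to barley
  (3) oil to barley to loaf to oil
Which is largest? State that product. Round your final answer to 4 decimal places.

1.1428

(1) 2.5745 × 1.8038 × 0.21985 = 1.02096
(2) 0.24155 × 1.4354 × 2.6519 = 0.91947
(3) 0.61492 × 0.38418 × 4.8376 = 1.14283
Highest is cycle (3) at 1.1428 (>1, arbitrage).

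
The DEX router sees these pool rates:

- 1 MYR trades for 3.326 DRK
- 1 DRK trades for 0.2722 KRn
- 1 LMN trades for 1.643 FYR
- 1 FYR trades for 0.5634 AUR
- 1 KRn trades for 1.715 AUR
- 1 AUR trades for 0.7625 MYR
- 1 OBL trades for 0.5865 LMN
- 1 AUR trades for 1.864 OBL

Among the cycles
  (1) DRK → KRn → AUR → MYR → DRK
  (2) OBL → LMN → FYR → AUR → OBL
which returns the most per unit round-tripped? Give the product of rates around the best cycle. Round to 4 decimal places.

(1) 0.2722 × 1.715 × 0.7625 × 3.326 = 1.18390
(2) 0.5865 × 1.643 × 0.5634 × 1.864 = 1.01197
Highest is cycle (1) at 1.1839 (>1, arbitrage).

1.1839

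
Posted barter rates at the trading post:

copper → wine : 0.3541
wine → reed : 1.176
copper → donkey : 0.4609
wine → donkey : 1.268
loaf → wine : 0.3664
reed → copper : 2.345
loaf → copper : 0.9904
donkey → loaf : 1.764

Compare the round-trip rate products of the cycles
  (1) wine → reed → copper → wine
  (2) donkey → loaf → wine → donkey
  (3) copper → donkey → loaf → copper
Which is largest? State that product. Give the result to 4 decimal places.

0.9765

(1) 1.176 × 2.345 × 0.3541 = 0.97651
(2) 1.764 × 0.3664 × 1.268 = 0.81955
(3) 0.4609 × 1.764 × 0.9904 = 0.80522
Highest is cycle (1) at 0.9765 (≤1, no arbitrage).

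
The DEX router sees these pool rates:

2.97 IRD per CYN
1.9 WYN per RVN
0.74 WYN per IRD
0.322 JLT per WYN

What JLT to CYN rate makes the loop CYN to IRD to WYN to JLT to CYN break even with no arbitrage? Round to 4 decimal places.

Known legs of the cycle: 2.97 × 0.74 × 0.322 = 0.7076916
For no arbitrage the full-cycle product must be 1, so the missing rate is 1 / 0.7076916 ≈ 1.413045.

1.4130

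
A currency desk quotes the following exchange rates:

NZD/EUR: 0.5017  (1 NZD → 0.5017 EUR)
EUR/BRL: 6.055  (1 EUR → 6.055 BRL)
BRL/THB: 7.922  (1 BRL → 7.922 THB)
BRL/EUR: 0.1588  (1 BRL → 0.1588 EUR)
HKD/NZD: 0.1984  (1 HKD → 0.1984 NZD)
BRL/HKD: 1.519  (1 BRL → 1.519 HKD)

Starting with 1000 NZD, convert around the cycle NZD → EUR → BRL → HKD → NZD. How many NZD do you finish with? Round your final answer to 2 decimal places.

915.50

1000 NZD × 0.5017 = 501.7 EUR
501.7 EUR × 6.055 = 3037.7935 BRL
3037.7935 BRL × 1.519 = 4614.4083265 HKD
4614.4083265 HKD × 0.1984 = 915.4986119776 NZD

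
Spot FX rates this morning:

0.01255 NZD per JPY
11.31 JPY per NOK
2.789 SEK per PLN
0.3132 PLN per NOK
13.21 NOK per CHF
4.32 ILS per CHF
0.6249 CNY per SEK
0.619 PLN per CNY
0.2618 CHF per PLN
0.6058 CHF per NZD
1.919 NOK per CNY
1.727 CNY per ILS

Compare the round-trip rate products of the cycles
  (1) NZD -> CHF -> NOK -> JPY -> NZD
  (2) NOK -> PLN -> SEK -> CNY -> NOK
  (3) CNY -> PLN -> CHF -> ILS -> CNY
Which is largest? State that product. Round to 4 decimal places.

1.2090

(1) 0.6058 × 13.21 × 11.31 × 0.01255 = 1.13590
(2) 0.3132 × 2.789 × 0.6249 × 1.919 = 1.04750
(3) 0.619 × 0.2618 × 4.32 × 1.727 = 1.20903
Highest is cycle (3) at 1.2090 (>1, arbitrage).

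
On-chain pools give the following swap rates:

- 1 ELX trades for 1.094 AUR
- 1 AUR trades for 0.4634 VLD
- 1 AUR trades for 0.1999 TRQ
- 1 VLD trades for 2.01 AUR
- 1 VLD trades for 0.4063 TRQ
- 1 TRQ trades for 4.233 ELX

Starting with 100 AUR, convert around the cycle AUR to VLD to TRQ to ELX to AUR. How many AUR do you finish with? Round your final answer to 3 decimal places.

100 AUR × 0.4634 = 46.34 VLD
46.34 VLD × 0.4063 = 18.827942 TRQ
18.827942 TRQ × 4.233 = 79.698678486 ELX
79.698678486 ELX × 1.094 = 87.190354263684 AUR

87.190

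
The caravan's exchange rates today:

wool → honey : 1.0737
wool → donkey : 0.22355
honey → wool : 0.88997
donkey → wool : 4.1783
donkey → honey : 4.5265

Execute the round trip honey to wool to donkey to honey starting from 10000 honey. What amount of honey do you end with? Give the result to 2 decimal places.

9005.60

10000 honey × 0.88997 = 8899.7 wool
8899.7 wool × 0.22355 = 1989.527935 donkey
1989.527935 donkey × 4.5265 = 9005.5981977775 honey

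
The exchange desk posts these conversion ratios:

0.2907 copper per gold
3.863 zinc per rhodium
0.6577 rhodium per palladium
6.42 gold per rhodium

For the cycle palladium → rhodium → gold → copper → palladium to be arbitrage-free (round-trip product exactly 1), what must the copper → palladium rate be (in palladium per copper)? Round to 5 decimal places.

0.81469

Known legs of the cycle: 0.6577 × 6.42 × 0.2907 = 1.2274615638
For no arbitrage the full-cycle product must be 1, so the missing rate is 1 / 1.2274615638 ≈ 0.8146895.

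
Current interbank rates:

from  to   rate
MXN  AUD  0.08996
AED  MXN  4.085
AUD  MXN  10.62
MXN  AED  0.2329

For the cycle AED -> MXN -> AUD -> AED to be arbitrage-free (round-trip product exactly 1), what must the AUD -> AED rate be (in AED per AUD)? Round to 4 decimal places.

Known legs of the cycle: 4.085 × 0.08996 = 0.3674866
For no arbitrage the full-cycle product must be 1, so the missing rate is 1 / 0.3674866 ≈ 2.721188.

2.7212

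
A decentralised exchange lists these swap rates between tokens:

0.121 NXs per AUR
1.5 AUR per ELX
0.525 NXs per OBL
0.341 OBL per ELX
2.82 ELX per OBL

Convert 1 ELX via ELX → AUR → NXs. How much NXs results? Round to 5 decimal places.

0.18150

1 ELX × 1.5 = 1.5 AUR
1.5 AUR × 0.121 = 0.1815 NXs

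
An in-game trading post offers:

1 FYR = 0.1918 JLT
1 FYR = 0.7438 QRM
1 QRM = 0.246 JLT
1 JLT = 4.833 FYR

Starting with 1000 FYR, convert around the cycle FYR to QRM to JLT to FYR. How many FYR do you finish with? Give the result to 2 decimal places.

1000 FYR × 0.7438 = 743.8 QRM
743.8 QRM × 0.246 = 182.9748 JLT
182.9748 JLT × 4.833 = 884.3172084 FYR

884.32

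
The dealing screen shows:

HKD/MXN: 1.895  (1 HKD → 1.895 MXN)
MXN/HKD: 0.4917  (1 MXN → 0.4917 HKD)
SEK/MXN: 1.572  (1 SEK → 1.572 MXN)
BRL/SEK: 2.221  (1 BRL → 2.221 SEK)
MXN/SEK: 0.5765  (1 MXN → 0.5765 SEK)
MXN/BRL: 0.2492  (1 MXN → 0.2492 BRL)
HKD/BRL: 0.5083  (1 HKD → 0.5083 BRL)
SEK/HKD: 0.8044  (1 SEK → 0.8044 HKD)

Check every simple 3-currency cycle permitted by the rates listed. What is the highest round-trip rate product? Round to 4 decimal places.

0.9081

SEK→HKD→BRL→SEK: 0.8044 × 0.5083 × 2.221 = 0.90811
SEK→HKD→MXN→SEK: 0.8044 × 1.895 × 0.5765 = 0.87878
SEK→MXN→BRL→SEK: 1.572 × 0.2492 × 2.221 = 0.87006
Maximum is SEK→HKD→BRL→SEK at 0.9081; no arbitrage — every cycle loses value.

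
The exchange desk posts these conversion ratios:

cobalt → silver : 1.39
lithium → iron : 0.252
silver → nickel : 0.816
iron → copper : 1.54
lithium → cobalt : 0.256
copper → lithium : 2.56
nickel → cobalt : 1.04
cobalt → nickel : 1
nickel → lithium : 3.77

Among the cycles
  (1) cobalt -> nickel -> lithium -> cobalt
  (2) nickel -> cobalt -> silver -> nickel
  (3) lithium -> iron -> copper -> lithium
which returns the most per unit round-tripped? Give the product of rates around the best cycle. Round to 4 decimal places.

1.1796

(1) 1 × 3.77 × 0.256 = 0.96512
(2) 1.04 × 1.39 × 0.816 = 1.17961
(3) 0.252 × 1.54 × 2.56 = 0.99348
Highest is cycle (2) at 1.1796 (>1, arbitrage).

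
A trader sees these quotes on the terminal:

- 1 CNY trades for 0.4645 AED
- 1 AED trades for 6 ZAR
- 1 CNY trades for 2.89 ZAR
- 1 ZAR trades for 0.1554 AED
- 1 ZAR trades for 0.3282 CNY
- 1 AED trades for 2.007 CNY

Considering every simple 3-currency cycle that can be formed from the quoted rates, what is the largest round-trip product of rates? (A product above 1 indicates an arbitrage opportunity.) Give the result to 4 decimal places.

CNY→AED→ZAR→CNY: 0.4645 × 6 × 0.3282 = 0.91469
CNY→ZAR→AED→CNY: 2.89 × 0.1554 × 2.007 = 0.90136
Maximum is CNY→AED→ZAR→CNY at 0.9147; no arbitrage — every cycle loses value.

0.9147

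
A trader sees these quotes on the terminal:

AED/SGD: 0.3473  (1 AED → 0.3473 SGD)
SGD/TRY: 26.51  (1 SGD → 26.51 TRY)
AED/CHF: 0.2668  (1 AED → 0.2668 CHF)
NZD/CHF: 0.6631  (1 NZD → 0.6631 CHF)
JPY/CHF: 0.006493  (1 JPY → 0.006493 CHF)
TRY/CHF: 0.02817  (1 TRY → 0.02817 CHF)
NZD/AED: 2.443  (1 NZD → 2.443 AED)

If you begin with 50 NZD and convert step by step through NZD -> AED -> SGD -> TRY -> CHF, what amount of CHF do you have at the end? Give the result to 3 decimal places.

50 NZD × 2.443 = 122.15 AED
122.15 AED × 0.3473 = 42.422695 SGD
42.422695 SGD × 26.51 = 1124.62564445 TRY
1124.62564445 TRY × 0.02817 = 31.6807044041565 CHF

31.681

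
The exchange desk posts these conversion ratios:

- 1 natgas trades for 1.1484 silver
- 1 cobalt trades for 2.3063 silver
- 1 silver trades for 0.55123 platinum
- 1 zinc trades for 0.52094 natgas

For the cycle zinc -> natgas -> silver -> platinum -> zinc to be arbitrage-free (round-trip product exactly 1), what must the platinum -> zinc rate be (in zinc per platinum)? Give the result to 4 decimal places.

Known legs of the cycle: 0.52094 × 1.1484 × 0.55123 = 0.32977196722008
For no arbitrage the full-cycle product must be 1, so the missing rate is 1 / 0.32977196722008 ≈ 3.032398.

3.0324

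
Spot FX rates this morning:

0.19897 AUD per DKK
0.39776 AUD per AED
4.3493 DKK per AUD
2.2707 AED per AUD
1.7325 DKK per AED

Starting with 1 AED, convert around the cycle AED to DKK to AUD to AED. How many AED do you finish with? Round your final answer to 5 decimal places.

0.78275

1 AED × 1.7325 = 1.7325 DKK
1.7325 DKK × 0.19897 = 0.344715525 AUD
0.344715525 AUD × 2.2707 = 0.7827455426175 AED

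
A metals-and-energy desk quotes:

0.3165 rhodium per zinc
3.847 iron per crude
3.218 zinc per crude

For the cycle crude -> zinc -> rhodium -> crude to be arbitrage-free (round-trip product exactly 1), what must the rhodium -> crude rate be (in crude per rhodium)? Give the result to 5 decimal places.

0.98184

Known legs of the cycle: 3.218 × 0.3165 = 1.018497
For no arbitrage the full-cycle product must be 1, so the missing rate is 1 / 1.018497 ≈ 0.9818389.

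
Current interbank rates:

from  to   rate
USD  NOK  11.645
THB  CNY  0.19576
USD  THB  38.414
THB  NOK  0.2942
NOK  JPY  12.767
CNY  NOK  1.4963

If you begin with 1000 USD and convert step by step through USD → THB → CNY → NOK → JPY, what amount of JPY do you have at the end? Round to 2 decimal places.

1000 USD × 38.414 = 38414 THB
38414 THB × 0.19576 = 7519.92464 CNY
7519.92464 CNY × 1.4963 = 11252.063238832 NOK
11252.063238832 NOK × 12.767 = 143655.091370168144 JPY

143655.09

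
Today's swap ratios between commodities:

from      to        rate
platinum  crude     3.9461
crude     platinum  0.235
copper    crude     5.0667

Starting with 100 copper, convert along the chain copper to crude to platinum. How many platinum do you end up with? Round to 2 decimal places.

100 copper × 5.0667 = 506.67 crude
506.67 crude × 0.235 = 119.06745 platinum

119.07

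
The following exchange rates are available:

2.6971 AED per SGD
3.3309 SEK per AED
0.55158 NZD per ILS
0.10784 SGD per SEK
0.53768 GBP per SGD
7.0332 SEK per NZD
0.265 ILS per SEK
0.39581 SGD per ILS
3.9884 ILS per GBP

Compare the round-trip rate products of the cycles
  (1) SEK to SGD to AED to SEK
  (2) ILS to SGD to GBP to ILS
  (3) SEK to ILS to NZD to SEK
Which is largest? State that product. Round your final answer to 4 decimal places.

(1) 0.10784 × 2.6971 × 3.3309 = 0.96881
(2) 0.39581 × 0.53768 × 3.9884 = 0.84881
(3) 0.265 × 0.55158 × 7.0332 = 1.02803
Highest is cycle (3) at 1.0280 (>1, arbitrage).

1.0280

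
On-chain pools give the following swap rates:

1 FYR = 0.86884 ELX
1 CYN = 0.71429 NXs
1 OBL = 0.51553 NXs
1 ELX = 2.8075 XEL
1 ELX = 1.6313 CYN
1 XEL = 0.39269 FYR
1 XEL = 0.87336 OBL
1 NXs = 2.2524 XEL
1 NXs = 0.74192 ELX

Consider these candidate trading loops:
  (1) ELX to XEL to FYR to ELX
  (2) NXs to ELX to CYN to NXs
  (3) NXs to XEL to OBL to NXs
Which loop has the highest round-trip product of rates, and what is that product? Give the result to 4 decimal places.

1.0141

(1) 2.8075 × 0.39269 × 0.86884 = 0.95788
(2) 0.74192 × 1.6313 × 0.71429 = 0.86450
(3) 2.2524 × 0.87336 × 0.51553 = 1.01413
Highest is cycle (3) at 1.0141 (>1, arbitrage).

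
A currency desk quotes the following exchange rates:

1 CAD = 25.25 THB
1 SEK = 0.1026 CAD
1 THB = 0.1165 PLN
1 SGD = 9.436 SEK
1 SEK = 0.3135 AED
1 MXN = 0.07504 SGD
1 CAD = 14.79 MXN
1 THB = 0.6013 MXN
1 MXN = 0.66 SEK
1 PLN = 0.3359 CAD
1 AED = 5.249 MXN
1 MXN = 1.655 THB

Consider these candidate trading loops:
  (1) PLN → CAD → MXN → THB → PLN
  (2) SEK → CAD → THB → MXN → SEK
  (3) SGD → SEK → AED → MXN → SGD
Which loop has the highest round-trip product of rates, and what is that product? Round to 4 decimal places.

(1) 0.3359 × 14.79 × 1.655 × 0.1165 = 0.95786
(2) 0.1026 × 25.25 × 0.6013 × 0.66 = 1.02812
(3) 9.436 × 0.3135 × 5.249 × 0.07504 = 1.16518
Highest is cycle (3) at 1.1652 (>1, arbitrage).

1.1652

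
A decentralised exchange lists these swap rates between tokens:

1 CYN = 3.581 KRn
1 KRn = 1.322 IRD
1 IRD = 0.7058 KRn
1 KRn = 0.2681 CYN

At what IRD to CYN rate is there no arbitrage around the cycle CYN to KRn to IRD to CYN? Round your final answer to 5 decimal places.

Known legs of the cycle: 3.581 × 1.322 = 4.734082
For no arbitrage the full-cycle product must be 1, so the missing rate is 1 / 4.734082 ≈ 0.2112342.

0.21123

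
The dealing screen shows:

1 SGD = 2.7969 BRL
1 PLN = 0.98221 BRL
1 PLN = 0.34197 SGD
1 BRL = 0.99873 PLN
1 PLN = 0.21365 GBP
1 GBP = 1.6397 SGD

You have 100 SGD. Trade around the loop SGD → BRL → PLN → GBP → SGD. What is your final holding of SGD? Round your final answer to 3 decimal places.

97.857

100 SGD × 2.7969 = 279.69 BRL
279.69 BRL × 0.99873 = 279.3347937 PLN
279.3347937 PLN × 0.21365 = 59.679878674005 GBP
59.679878674005 GBP × 1.6397 = 97.8570970617659985 SGD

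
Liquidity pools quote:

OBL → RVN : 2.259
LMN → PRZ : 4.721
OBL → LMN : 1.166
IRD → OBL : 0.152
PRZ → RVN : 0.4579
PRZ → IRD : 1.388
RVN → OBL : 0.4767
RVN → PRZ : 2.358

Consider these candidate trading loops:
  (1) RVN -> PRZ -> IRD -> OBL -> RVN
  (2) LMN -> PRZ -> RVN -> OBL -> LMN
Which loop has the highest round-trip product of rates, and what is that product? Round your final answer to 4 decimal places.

1.2016

(1) 2.358 × 1.388 × 0.152 × 2.259 = 1.12381
(2) 4.721 × 0.4579 × 0.4767 × 1.166 = 1.20157
Highest is cycle (2) at 1.2016 (>1, arbitrage).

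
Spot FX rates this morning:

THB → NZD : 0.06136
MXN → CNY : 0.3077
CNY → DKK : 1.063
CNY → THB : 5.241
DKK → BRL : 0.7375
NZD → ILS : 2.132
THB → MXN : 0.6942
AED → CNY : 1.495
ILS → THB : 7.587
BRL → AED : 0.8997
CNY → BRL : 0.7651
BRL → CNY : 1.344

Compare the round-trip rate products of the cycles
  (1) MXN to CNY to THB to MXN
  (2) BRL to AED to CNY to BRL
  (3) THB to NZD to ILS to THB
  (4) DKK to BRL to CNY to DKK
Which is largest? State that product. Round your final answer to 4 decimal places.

1.1195

(1) 0.3077 × 5.241 × 0.6942 = 1.11951
(2) 0.8997 × 1.495 × 0.7651 = 1.02910
(3) 0.06136 × 2.132 × 7.587 = 0.99253
(4) 0.7375 × 1.344 × 1.063 = 1.05365
Highest is cycle (1) at 1.1195 (>1, arbitrage).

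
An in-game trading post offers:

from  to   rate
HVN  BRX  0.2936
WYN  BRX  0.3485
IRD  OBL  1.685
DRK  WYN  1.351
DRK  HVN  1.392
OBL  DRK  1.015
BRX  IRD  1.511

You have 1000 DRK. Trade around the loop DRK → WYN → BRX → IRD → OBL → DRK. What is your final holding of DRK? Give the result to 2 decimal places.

1000 DRK × 1.351 = 1351 WYN
1351 WYN × 0.3485 = 470.8235 BRX
470.8235 BRX × 1.511 = 711.4143085 IRD
711.4143085 IRD × 1.685 = 1198.7331098225 OBL
1198.7331098225 OBL × 1.015 = 1216.7141064698375 DRK

1216.71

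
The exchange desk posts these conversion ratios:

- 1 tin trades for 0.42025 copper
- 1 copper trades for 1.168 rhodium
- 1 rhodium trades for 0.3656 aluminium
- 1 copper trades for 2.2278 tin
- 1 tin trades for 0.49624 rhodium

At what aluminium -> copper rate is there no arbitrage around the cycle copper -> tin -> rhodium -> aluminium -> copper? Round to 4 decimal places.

Known legs of the cycle: 2.2278 × 0.49624 × 0.3656 = 0.4041793813632
For no arbitrage the full-cycle product must be 1, so the missing rate is 1 / 0.4041793813632 ≈ 2.474149.

2.4741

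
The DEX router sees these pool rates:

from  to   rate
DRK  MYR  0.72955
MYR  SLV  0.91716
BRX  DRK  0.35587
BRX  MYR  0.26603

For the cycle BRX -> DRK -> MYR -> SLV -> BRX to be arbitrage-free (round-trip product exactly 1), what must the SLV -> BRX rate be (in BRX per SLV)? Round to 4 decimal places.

4.1996

Known legs of the cycle: 0.35587 × 0.72955 × 0.91716 = 0.23811762693786
For no arbitrage the full-cycle product must be 1, so the missing rate is 1 / 0.23811762693786 ≈ 4.199605.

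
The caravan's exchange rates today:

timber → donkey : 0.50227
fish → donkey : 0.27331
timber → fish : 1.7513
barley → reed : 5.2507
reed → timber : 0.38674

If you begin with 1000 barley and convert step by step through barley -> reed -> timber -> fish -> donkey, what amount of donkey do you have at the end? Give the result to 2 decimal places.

971.97

1000 barley × 5.2507 = 5250.7 reed
5250.7 reed × 0.38674 = 2030.655718 timber
2030.655718 timber × 1.7513 = 3556.2873589334 fish
3556.2873589334 fish × 0.27331 = 971.968898070087554 donkey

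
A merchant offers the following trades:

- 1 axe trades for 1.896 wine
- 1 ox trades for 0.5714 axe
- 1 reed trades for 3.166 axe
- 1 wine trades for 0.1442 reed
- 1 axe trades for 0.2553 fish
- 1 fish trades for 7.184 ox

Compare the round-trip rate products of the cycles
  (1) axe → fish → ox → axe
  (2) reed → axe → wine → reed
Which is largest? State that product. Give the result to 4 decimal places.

1.0480

(1) 0.2553 × 7.184 × 0.5714 = 1.04799
(2) 3.166 × 1.896 × 0.1442 = 0.86559
Highest is cycle (1) at 1.0480 (>1, arbitrage).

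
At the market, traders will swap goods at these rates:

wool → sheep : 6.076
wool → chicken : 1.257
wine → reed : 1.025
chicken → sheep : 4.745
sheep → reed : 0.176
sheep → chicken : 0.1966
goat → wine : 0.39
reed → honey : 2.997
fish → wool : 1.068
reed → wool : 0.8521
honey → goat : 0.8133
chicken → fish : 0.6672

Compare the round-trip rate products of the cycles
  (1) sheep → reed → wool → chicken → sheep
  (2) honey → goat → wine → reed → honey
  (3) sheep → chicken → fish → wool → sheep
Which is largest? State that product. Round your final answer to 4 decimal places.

0.9744

(1) 0.176 × 0.8521 × 1.257 × 4.745 = 0.89449
(2) 0.8133 × 0.39 × 1.025 × 2.997 = 0.97437
(3) 0.1966 × 0.6672 × 1.068 × 6.076 = 0.85119
Highest is cycle (2) at 0.9744 (≤1, no arbitrage).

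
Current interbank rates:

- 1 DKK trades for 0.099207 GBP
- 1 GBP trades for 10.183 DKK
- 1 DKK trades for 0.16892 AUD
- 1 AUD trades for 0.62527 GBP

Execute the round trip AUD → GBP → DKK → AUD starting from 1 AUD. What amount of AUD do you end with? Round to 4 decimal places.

1 AUD × 0.62527 = 0.62527 GBP
0.62527 GBP × 10.183 = 6.36712441 DKK
6.36712441 DKK × 0.16892 = 1.0755346553372 AUD

1.0755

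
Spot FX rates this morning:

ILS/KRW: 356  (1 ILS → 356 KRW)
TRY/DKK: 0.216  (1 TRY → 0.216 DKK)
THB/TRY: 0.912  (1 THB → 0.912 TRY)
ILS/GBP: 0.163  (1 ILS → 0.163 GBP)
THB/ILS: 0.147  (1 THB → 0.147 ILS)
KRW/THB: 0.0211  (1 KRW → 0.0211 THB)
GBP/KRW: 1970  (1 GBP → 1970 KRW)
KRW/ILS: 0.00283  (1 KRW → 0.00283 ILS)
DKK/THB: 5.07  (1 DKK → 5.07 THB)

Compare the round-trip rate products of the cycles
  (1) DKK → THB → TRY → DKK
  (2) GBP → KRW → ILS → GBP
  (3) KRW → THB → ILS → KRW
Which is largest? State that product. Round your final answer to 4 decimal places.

(1) 5.07 × 0.912 × 0.216 = 0.99875
(2) 1970 × 0.00283 × 0.163 = 0.90874
(3) 0.0211 × 0.147 × 356 = 1.10421
Highest is cycle (3) at 1.1042 (>1, arbitrage).

1.1042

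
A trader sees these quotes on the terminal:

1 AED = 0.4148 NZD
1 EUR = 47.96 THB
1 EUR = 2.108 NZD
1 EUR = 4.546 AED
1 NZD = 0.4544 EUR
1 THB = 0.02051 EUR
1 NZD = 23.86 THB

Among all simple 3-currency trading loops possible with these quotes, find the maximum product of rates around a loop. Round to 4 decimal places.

1.0316

NZD→THB→EUR→NZD: 23.86 × 0.02051 × 2.108 = 1.03159
NZD→EUR→AED→NZD: 0.4544 × 4.546 × 0.4148 = 0.85685
Maximum is NZD→THB→EUR→NZD at 1.0316; arbitrage exists.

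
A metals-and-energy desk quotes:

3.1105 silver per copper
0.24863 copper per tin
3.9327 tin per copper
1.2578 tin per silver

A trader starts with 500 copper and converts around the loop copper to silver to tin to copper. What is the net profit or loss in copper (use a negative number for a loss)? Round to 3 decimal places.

500 copper × 3.1105 = 1555.25 silver
1555.25 silver × 1.2578 = 1956.19345 tin
1956.19345 tin × 0.24863 = 486.3683774735 copper
Net change: 486.3683774735 − 500 = -13.6316225265 copper

-13.632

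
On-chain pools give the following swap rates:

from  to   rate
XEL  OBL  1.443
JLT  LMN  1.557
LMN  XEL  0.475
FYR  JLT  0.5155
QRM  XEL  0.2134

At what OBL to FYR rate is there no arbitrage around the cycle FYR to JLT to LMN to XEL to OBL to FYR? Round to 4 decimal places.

Known legs of the cycle: 0.5155 × 1.557 × 0.475 × 1.443 = 0.5501450667375
For no arbitrage the full-cycle product must be 1, so the missing rate is 1 / 0.5501450667375 ≈ 1.817702.

1.8177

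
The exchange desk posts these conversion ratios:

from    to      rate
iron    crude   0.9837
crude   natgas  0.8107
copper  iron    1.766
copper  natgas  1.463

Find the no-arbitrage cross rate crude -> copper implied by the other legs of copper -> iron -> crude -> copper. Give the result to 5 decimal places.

0.57563

Known legs of the cycle: 1.766 × 0.9837 = 1.7372142
For no arbitrage the full-cycle product must be 1, so the missing rate is 1 / 1.7372142 ≈ 0.5756343.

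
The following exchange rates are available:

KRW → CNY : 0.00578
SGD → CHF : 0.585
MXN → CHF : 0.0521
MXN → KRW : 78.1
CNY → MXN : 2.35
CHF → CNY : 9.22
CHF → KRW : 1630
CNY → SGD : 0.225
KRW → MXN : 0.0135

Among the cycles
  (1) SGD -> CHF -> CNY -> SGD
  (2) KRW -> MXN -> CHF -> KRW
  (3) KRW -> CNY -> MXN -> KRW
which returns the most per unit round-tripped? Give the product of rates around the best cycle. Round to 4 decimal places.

1.2136

(1) 0.585 × 9.22 × 0.225 = 1.21358
(2) 0.0135 × 0.0521 × 1630 = 1.14646
(3) 0.00578 × 2.35 × 78.1 = 1.06083
Highest is cycle (1) at 1.2136 (>1, arbitrage).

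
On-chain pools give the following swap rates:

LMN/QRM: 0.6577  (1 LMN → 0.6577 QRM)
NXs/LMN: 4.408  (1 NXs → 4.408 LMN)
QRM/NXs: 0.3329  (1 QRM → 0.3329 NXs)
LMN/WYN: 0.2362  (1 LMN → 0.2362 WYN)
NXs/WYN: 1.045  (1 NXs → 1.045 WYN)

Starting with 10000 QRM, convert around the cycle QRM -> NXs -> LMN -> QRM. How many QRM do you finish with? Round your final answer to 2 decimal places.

10000 QRM × 0.3329 = 3329 NXs
3329 NXs × 4.408 = 14674.232 LMN
14674.232 LMN × 0.6577 = 9651.2423864 QRM

9651.24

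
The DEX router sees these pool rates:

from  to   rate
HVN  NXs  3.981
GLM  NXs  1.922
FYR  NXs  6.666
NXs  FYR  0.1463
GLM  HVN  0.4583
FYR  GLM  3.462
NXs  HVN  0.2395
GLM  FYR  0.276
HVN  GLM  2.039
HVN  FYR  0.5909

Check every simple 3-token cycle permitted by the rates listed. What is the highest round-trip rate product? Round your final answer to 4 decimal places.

GLM→NXs→FYR→GLM: 1.922 × 0.1463 × 3.462 = 0.97347
NXs→HVN→FYR→NXs: 0.2395 × 0.5909 × 6.666 = 0.94338
GLM→NXs→HVN→GLM: 1.922 × 0.2395 × 2.039 = 0.93859
GLM→HVN→FYR→GLM: 0.4583 × 0.5909 × 3.462 = 0.93754
Maximum is GLM→NXs→FYR→GLM at 0.9735; no arbitrage — every cycle loses value.

0.9735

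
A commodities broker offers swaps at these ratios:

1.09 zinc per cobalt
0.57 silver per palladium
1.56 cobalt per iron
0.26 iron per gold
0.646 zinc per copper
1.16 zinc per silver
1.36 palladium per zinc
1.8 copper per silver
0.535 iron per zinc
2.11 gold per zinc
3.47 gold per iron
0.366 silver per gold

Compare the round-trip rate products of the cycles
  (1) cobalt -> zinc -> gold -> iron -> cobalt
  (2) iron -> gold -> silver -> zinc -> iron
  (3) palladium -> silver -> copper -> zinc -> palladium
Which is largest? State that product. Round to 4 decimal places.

(1) 1.09 × 2.11 × 0.26 × 1.56 = 0.93284
(2) 3.47 × 0.366 × 1.16 × 0.535 = 0.78817
(3) 0.57 × 1.8 × 0.646 × 1.36 = 0.90140
Highest is cycle (1) at 0.9328 (≤1, no arbitrage).

0.9328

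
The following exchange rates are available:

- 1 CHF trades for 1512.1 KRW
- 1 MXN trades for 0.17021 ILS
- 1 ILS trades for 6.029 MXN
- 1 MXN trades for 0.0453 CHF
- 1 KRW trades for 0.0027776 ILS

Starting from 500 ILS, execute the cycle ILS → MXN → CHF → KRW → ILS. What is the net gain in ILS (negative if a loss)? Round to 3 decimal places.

500 ILS × 6.029 = 3014.5 MXN
3014.5 MXN × 0.0453 = 136.55685 CHF
136.55685 CHF × 1512.1 = 206487.612885 KRW
206487.612885 KRW × 0.0027776 = 573.539993549376 ILS
Net change: 573.539993549376 − 500 = 73.539993549376 ILS

73.540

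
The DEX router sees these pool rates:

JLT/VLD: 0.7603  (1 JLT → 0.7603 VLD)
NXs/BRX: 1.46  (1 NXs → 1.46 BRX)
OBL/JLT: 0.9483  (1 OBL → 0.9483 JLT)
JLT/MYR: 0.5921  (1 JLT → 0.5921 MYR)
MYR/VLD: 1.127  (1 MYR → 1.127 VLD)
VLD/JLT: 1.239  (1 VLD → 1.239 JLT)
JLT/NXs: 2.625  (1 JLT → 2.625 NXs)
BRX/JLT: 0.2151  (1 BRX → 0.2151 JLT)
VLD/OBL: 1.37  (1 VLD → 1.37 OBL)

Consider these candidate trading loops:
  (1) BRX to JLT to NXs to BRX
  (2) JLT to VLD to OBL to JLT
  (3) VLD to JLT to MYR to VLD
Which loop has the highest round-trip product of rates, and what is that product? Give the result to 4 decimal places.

0.9878

(1) 0.2151 × 2.625 × 1.46 = 0.82437
(2) 0.7603 × 1.37 × 0.9483 = 0.98776
(3) 1.239 × 0.5921 × 1.127 = 0.82678
Highest is cycle (2) at 0.9878 (≤1, no arbitrage).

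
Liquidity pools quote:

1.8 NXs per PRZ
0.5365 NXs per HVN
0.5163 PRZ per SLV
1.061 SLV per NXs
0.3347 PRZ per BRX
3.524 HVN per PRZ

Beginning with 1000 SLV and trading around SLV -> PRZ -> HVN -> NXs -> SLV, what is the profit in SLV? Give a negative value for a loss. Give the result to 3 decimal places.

1000 SLV × 0.5163 = 516.3 PRZ
516.3 PRZ × 3.524 = 1819.4412 HVN
1819.4412 HVN × 0.5365 = 976.1302038 NXs
976.1302038 NXs × 1.061 = 1035.6741462318 SLV
Net change: 1035.6741462318 − 1000 = 35.6741462318 SLV

35.674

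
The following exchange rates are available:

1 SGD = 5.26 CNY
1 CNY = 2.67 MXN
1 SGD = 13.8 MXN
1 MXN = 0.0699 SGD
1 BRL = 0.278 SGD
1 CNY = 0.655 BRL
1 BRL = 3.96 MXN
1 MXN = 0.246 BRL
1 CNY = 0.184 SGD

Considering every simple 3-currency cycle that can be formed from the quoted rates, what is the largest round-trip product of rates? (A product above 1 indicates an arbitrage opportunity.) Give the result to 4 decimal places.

SGD→CNY→MXN→SGD: 5.26 × 2.67 × 0.0699 = 0.98169
BRL→SGD→CNY→BRL: 0.278 × 5.26 × 0.655 = 0.95779
BRL→SGD→MXN→BRL: 0.278 × 13.8 × 0.246 = 0.94375
Maximum is SGD→CNY→MXN→SGD at 0.9817; no arbitrage — every cycle loses value.

0.9817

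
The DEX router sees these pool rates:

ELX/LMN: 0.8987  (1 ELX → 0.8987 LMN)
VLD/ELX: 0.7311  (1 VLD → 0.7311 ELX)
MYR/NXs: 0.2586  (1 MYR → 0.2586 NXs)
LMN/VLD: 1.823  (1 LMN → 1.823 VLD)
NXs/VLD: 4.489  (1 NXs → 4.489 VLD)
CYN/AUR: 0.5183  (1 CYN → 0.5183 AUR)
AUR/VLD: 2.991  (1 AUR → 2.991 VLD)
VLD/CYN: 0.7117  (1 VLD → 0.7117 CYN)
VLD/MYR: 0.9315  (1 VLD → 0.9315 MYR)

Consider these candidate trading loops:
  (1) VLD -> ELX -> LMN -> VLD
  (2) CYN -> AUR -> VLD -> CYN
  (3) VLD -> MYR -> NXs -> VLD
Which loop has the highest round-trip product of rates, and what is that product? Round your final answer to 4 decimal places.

(1) 0.7311 × 0.8987 × 1.823 = 1.19778
(2) 0.5183 × 2.991 × 0.7117 = 1.10330
(3) 0.9315 × 0.2586 × 4.489 = 1.08134
Highest is cycle (1) at 1.1978 (>1, arbitrage).

1.1978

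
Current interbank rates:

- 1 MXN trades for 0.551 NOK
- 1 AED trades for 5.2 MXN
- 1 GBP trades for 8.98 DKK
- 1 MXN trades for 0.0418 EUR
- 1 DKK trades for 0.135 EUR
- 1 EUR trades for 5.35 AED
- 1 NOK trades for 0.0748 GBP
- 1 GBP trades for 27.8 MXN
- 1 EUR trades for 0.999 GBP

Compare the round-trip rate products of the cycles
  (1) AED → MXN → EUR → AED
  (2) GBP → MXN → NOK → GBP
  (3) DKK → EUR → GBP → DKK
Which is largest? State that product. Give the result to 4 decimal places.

(1) 5.2 × 0.0418 × 5.35 = 1.16288
(2) 27.8 × 0.551 × 0.0748 = 1.14577
(3) 0.135 × 0.999 × 8.98 = 1.21109
Highest is cycle (3) at 1.2111 (>1, arbitrage).

1.2111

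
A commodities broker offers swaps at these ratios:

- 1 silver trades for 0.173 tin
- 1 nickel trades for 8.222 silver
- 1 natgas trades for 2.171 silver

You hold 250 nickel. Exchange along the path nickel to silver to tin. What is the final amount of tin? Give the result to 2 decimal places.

355.60

250 nickel × 8.222 = 2055.5 silver
2055.5 silver × 0.173 = 355.6015 tin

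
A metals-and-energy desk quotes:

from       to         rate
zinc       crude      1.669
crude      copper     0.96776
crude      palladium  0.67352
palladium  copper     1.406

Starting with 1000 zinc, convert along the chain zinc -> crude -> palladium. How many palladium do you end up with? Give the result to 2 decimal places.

1124.10

1000 zinc × 1.669 = 1669 crude
1669 crude × 0.67352 = 1124.10488 palladium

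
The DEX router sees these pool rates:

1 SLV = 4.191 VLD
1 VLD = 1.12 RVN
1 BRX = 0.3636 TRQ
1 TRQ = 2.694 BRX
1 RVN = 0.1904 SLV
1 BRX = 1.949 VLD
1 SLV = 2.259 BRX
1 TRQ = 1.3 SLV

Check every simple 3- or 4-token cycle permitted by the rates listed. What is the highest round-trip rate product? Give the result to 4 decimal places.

1.0678

BRX→TRQ→SLV→BRX: 0.3636 × 1.3 × 2.259 = 1.06778
BRX→VLD→RVN→SLV→BRX: 1.949 × 1.12 × 0.1904 × 2.259 = 0.93889
RVN→SLV→VLD→RVN: 0.1904 × 4.191 × 1.12 = 0.89372
Maximum is BRX→TRQ→SLV→BRX at 1.0678; arbitrage exists.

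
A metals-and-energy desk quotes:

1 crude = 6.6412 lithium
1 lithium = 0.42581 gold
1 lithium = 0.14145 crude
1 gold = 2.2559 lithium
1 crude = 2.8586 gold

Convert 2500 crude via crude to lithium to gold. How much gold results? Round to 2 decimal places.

2500 crude × 6.6412 = 16603 lithium
16603 lithium × 0.42581 = 7069.72343 gold

7069.72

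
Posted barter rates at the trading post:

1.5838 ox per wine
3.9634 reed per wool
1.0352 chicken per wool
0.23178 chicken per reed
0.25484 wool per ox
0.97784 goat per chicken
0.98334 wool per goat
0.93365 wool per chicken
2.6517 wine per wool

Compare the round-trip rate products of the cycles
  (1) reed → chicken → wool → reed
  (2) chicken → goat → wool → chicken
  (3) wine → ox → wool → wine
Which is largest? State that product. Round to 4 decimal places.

1.0703

(1) 0.23178 × 0.93365 × 3.9634 = 0.85769
(2) 0.97784 × 0.98334 × 1.0352 = 0.99540
(3) 1.5838 × 0.25484 × 2.6517 = 1.07027
Highest is cycle (3) at 1.0703 (>1, arbitrage).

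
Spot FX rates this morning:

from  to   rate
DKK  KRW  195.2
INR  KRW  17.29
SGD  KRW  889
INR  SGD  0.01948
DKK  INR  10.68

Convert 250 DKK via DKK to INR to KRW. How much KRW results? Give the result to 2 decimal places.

46164.30

250 DKK × 10.68 = 2670 INR
2670 INR × 17.29 = 46164.3 KRW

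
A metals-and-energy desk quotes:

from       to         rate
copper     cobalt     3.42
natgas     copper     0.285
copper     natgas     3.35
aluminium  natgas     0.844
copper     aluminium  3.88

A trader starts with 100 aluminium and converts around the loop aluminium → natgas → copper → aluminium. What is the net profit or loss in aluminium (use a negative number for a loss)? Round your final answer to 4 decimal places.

-6.6705

100 aluminium × 0.844 = 84.4 natgas
84.4 natgas × 0.285 = 24.054 copper
24.054 copper × 3.88 = 93.32952 aluminium
Net change: 93.32952 − 100 = -6.67048 aluminium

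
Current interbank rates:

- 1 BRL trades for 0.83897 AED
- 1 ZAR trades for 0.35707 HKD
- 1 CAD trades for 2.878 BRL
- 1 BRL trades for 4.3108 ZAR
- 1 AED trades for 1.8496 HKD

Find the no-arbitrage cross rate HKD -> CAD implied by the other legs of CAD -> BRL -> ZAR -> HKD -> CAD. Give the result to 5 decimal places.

0.22573

Known legs of the cycle: 2.878 × 4.3108 × 0.35707 = 4.429982670568
For no arbitrage the full-cycle product must be 1, so the missing rate is 1 / 4.429982670568 ≈ 0.2257345.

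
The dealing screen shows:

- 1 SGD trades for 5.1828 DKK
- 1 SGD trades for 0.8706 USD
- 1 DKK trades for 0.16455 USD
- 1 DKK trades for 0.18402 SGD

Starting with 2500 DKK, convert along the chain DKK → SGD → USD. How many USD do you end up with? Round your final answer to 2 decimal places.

400.52

2500 DKK × 0.18402 = 460.05 SGD
460.05 SGD × 0.8706 = 400.51953 USD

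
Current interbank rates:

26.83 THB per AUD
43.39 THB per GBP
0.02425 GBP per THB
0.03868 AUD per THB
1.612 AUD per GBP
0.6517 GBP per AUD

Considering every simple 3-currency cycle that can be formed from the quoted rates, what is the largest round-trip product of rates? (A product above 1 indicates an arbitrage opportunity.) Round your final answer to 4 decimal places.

THB→AUD→GBP→THB: 0.03868 × 0.6517 × 43.39 = 1.09376
THB→GBP→AUD→THB: 0.02425 × 1.612 × 26.83 = 1.04881
Maximum is THB→AUD→GBP→THB at 1.0938; arbitrage exists.

1.0938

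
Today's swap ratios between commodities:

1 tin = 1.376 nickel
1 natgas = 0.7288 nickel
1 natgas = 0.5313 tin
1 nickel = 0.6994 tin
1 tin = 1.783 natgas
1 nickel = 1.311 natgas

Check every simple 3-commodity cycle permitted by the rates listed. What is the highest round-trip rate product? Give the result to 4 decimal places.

0.9584

tin→nickel→natgas→tin: 1.376 × 1.311 × 0.5313 = 0.95843
tin→natgas→nickel→tin: 1.783 × 0.7288 × 0.6994 = 0.90884
Maximum is tin→nickel→natgas→tin at 0.9584; no arbitrage — every cycle loses value.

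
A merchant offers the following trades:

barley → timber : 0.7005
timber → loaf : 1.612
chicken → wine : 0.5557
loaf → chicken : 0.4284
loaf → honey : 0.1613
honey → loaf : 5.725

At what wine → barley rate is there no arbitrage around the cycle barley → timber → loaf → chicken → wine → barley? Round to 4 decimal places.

Known legs of the cycle: 0.7005 × 1.612 × 0.4284 × 0.5557 = 0.26882090326728
For no arbitrage the full-cycle product must be 1, so the missing rate is 1 / 0.26882090326728 ≈ 3.719949.

3.7199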